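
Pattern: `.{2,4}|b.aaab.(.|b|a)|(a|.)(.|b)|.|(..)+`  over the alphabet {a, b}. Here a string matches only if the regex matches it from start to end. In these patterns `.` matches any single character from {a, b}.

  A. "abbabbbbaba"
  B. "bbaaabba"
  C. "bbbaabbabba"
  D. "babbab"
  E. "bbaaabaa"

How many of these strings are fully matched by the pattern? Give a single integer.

A → no match
B → match
C → no match
D → match
E → match
Total matched: 3

3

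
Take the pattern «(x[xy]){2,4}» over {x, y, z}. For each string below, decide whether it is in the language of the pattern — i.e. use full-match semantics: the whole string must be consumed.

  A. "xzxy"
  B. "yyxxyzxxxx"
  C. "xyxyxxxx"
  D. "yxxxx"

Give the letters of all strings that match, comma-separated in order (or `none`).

A → no match
B → no match — must start with "x"
C → match
D → no match — must start with "x"

C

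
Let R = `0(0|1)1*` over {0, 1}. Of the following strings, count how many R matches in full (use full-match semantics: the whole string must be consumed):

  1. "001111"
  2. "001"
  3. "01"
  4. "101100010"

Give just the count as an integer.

1 → match
2 → match
3 → match
4 → no match — must start with "0"
Total matched: 3

3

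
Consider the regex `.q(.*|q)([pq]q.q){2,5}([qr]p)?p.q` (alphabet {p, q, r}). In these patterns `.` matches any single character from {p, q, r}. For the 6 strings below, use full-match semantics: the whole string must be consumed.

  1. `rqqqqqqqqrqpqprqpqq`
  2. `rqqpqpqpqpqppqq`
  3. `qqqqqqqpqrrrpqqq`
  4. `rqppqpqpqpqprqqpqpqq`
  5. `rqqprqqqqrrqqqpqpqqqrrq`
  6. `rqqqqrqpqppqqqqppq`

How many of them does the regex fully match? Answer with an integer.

1 → no match
2 → no match
3 → no match
4 → no match
5 → no match
6 → no match
Total matched: 0

0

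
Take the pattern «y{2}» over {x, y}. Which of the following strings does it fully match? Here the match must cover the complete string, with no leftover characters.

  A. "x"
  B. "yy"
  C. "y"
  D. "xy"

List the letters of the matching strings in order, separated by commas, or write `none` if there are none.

B

A → no match — must start with "y"
B → match
C → no match
D → no match — must start with "y"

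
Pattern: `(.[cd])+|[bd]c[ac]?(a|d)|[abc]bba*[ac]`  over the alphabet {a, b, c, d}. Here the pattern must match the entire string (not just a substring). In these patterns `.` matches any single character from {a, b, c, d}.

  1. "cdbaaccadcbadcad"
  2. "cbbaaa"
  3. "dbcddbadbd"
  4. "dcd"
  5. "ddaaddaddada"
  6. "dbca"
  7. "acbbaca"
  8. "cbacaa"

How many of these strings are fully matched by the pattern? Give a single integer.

1 → no match
2. "cbbaaa" → match
3. "dbcddbadbd" → no match
4. "dcd" → match
5. "ddaaddaddada" → no match
6. "dbca" → no match
7. "acbbaca" → no match
8. "cbacaa" → no match
Total matched: 2

2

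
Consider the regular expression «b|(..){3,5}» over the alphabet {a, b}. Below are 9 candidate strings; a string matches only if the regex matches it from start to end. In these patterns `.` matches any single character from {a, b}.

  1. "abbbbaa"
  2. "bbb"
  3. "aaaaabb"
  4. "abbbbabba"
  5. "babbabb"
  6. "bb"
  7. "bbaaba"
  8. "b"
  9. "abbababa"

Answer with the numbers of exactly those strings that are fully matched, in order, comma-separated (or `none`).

7, 8, 9

1. "abbbbaa" → no match
2. "bbb" → no match
3. "aaaaabb" → no match
4. "abbbbabba" → no match
5. "babbabb" → no match
6. "bb" → no match
7. "bbaaba" → match
8. "b" → match
9. "abbababa" → match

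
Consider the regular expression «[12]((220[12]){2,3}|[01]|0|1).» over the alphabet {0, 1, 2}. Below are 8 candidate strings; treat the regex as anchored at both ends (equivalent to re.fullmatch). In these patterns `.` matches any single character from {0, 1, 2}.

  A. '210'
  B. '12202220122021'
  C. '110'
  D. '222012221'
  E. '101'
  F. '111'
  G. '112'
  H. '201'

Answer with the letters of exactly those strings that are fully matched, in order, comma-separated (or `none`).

A → match
B → match
C → match
D → no match
E → match
F → match
G → match
H → match

A, B, C, E, F, G, H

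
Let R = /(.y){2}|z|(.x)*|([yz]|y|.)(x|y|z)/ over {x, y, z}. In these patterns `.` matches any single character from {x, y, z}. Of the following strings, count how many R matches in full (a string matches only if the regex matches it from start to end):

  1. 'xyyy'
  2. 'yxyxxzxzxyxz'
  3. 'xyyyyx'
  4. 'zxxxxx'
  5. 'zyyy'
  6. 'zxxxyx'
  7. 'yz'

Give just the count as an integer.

5

1 → match
2 → no match
3 → no match
4 → match
5 → match
6 → match
7 → match
Total matched: 5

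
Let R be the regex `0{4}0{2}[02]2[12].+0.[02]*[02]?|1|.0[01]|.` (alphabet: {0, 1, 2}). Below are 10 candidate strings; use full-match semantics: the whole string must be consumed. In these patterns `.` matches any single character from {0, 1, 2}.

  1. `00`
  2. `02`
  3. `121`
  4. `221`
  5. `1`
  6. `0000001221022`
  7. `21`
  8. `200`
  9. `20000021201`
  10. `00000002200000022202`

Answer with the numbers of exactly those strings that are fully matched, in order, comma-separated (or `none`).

5, 8, 10

1 → no match
2 → no match
3 → no match
4 → no match
5 → match
6 → no match
7 → no match
8 → match
9 → no match
10 → match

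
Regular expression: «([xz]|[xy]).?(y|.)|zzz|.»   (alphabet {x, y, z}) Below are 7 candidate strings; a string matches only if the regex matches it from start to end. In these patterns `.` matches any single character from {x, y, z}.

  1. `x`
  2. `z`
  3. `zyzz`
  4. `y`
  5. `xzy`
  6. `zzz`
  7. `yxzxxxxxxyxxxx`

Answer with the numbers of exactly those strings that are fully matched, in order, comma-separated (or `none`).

1. `x` → match
2. `z` → match
3. `zyzz` → no match
4. `y` → match
5. `xzy` → match
6. `zzz` → match
7 → no match

1, 2, 4, 5, 6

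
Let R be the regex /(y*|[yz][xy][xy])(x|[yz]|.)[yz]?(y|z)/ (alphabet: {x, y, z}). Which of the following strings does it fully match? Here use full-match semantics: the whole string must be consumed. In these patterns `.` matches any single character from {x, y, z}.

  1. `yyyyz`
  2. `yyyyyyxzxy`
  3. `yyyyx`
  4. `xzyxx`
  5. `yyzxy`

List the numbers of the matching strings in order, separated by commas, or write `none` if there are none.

1

1 → match
2 → no match
3 → no match
4 → no match
5 → no match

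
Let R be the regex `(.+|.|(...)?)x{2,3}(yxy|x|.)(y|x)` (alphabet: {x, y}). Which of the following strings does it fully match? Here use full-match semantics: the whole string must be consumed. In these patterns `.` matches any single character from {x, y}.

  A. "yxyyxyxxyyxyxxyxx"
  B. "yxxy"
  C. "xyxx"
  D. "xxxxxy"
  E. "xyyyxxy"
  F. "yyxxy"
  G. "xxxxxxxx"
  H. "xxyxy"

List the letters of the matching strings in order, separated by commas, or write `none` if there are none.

D, G

A → no match
B → no match
C → no match
D → match
E → no match
F → no match
G → match
H → no match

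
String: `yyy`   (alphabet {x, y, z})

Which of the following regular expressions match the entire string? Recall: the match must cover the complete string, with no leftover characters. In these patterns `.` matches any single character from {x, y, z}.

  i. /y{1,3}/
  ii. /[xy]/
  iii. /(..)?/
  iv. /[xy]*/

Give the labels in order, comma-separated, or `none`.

i → match
ii → no match
iii → no match
iv → match

i, iv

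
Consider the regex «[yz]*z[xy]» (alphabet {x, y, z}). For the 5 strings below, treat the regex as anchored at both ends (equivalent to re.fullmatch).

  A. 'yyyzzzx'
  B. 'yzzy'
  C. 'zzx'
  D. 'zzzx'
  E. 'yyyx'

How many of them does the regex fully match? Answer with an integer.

A → match
B → match
C → match
D → match
E → no match
Total matched: 4

4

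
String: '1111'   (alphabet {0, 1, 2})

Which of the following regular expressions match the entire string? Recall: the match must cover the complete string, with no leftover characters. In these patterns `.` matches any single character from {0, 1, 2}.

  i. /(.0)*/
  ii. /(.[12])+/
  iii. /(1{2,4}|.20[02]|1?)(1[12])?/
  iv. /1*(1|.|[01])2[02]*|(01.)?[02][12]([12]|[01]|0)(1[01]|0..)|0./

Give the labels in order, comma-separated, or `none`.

ii, iii

i → no match
ii → match
iii → match
iv → no match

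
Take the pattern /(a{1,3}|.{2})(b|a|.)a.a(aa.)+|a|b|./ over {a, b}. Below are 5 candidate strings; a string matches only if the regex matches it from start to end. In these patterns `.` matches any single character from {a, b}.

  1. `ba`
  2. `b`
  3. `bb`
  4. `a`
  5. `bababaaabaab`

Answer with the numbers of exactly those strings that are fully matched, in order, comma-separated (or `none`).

2, 4, 5

1 → no match
2 → match
3 → no match
4 → match
5 → match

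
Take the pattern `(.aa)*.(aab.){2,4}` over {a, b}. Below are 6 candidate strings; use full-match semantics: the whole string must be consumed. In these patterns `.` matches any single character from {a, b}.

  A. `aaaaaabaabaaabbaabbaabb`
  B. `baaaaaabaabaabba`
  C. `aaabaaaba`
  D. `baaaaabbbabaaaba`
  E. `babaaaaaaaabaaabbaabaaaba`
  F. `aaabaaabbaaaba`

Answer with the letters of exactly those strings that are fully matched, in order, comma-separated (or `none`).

A → match
B → no match
C → match
D → no match
E → no match
F → no match

A, C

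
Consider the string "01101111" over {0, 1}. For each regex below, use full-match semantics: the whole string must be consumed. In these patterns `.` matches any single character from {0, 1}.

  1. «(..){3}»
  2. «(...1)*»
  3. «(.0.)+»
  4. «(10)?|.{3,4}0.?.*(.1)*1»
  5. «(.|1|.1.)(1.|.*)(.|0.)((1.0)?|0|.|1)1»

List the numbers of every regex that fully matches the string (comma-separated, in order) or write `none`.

4, 5

1 → no match
2 → no match
3 → no match
4 → match
5 → match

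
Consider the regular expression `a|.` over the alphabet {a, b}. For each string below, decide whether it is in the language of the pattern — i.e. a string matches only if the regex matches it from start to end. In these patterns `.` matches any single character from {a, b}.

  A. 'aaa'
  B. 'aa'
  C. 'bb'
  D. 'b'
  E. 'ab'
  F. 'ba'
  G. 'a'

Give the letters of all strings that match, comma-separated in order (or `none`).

D, G

A. 'aaa' → no match
B. 'aa' → no match
C. 'bb' → no match
D. 'b' → match
E. 'ab' → no match
F. 'ba' → no match
G. 'a' → match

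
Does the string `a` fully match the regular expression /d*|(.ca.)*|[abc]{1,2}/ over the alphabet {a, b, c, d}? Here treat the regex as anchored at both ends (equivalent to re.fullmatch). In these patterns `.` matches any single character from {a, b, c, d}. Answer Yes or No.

Yes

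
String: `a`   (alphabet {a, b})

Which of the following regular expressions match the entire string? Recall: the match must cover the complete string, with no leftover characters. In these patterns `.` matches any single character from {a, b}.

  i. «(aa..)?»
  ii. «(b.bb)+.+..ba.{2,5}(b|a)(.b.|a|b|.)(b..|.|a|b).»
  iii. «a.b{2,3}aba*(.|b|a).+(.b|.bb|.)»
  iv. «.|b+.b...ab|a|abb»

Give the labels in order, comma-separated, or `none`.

iv

i → no match
ii → no match — must start with `b`
iii → no match
iv → match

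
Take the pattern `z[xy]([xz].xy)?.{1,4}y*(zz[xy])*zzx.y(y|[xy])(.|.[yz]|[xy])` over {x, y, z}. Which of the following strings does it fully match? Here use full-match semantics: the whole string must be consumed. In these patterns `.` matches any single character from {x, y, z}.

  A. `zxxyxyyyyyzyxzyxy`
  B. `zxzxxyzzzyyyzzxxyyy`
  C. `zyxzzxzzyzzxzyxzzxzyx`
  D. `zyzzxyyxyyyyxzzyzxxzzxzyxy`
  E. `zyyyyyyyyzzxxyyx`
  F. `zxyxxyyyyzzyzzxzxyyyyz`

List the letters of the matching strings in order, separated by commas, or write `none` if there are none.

B, E

A → no match
B → match
C → no match
D → no match
E → match
F → no match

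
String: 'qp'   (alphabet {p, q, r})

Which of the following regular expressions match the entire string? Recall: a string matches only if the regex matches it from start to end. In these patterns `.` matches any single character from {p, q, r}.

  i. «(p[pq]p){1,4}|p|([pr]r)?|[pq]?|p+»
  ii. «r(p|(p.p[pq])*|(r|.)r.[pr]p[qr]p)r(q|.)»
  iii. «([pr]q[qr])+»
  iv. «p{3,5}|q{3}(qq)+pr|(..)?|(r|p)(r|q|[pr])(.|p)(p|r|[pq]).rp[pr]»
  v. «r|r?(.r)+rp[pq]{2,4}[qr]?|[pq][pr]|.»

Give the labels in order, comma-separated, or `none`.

i → no match
ii → no match — must start with 'r'
iii → no match
iv → match
v → match

iv, v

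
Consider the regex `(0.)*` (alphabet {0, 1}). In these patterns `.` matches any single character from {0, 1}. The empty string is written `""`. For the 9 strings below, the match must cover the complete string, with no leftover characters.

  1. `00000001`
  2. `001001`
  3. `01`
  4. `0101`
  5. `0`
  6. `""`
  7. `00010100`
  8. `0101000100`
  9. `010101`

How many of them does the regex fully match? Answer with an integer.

7

1 → match
2 → no match
3 → match
4 → match
5 → no match
6 → match
7 → match
8 → match
9 → match
Total matched: 7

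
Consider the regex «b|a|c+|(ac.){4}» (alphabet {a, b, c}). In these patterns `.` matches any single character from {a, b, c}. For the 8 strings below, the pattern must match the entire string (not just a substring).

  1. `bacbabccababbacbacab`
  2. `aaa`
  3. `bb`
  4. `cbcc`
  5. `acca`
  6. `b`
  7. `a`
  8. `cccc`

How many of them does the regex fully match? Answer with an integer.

1 → no match
2 → no match
3 → no match
4 → no match
5 → no match
6 → match
7 → match
8 → match
Total matched: 3

3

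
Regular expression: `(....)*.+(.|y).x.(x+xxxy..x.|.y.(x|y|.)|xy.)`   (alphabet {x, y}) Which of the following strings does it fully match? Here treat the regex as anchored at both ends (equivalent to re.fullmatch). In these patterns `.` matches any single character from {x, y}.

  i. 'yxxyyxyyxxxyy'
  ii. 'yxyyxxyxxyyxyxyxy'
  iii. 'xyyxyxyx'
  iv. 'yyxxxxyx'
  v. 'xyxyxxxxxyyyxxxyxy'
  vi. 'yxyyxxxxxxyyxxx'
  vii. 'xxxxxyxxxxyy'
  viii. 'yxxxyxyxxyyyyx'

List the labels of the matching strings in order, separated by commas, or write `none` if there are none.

i → match
ii → match
iii. 'xyyxyxyx' → match
iv. 'yyxxxxyx' → match
v → match
vi → match
vii. 'xxxxxyxxxxyy' → match
viii → match

i, ii, iii, iv, v, vi, vii, viii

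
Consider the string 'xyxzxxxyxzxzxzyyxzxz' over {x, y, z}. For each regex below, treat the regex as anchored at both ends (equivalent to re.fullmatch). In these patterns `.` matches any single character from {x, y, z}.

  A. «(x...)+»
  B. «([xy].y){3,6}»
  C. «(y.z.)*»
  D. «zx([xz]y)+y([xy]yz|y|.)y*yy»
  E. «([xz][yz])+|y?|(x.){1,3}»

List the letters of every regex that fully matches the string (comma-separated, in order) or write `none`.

A → match
B → no match — must end with 'y'
C → no match
D → no match — must start with 'zx'
E → no match

A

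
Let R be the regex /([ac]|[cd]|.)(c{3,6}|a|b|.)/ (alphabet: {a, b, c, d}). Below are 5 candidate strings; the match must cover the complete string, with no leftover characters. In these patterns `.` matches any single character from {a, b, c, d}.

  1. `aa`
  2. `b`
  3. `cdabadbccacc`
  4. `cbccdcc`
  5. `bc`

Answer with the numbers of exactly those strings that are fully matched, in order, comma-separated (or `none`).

1. `aa` → match
2. `b` → no match
3. `cdabadbccacc` → no match
4. `cbccdcc` → no match
5. `bc` → match

1, 5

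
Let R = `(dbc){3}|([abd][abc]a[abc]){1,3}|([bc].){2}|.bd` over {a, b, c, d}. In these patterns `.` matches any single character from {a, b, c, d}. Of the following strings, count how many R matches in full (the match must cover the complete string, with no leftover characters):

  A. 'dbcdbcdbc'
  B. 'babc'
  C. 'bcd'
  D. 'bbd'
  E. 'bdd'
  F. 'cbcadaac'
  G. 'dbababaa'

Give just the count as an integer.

A → match
B → match
C → no match
D → match
E → no match
F → no match
G → match
Total matched: 4

4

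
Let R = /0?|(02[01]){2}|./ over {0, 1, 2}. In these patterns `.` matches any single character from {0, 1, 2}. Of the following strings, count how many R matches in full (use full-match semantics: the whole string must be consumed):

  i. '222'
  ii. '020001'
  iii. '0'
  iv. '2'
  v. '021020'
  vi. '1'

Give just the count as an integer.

i → no match
ii → no match
iii → match
iv → match
v → match
vi → match
Total matched: 4

4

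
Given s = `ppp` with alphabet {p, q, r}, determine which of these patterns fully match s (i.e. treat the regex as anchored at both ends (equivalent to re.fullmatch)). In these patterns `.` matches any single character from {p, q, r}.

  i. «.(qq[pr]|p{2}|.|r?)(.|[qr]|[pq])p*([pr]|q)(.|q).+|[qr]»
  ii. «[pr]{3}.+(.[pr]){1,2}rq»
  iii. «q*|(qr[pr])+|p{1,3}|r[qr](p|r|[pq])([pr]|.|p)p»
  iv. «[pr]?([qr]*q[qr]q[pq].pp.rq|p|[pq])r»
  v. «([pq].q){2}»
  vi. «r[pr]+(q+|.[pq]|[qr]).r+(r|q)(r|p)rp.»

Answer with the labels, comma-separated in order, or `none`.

i → no match
ii → no match — must end with `rq`
iii → match
iv → no match — must end with `r`
v → no match — must end with `q`
vi → no match — must start with `r`

iii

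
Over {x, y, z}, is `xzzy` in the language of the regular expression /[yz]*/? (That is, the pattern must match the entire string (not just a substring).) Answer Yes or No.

No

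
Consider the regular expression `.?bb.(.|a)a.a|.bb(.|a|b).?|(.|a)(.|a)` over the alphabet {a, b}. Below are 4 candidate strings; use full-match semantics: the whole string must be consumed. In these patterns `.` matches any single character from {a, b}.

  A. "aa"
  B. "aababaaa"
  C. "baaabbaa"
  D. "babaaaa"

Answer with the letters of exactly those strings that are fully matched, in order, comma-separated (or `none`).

A. "aa" → match
B. "aababaaa" → no match
C. "baaabbaa" → no match
D. "babaaaa" → no match

A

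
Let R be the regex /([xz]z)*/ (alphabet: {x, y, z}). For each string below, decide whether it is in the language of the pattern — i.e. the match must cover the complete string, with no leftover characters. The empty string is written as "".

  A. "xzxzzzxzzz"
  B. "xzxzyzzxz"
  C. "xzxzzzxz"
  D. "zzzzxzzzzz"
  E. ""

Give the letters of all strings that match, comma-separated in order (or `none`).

A, C, D, E

A → match
B → no match
C → match
D → match
E → match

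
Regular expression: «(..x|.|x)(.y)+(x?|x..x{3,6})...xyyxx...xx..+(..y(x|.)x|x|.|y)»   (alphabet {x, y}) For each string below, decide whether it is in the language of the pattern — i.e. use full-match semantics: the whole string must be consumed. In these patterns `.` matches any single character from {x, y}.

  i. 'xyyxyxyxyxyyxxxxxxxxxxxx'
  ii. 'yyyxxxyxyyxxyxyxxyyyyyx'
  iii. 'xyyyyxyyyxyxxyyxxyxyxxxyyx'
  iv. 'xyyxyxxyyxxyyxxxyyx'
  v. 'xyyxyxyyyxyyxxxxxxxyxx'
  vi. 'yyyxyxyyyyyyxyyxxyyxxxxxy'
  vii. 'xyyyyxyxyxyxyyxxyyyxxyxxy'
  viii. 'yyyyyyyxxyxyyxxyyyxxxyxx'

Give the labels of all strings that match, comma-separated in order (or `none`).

i → match
ii → match
iii → match
iv → match
v → match
vi → match
vii → match
viii → match

i, ii, iii, iv, v, vi, vii, viii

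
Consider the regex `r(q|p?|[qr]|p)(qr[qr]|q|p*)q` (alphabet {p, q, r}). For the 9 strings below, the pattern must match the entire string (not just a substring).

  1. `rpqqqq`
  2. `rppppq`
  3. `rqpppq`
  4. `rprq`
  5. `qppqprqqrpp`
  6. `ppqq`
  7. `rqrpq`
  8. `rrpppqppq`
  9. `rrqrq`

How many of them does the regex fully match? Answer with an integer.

1 → no match
2 → match
3 → match
4 → no match
5 → no match — must start with `r`
6 → no match — must start with `r`
7 → no match
8 → no match
9 → no match
Total matched: 2

2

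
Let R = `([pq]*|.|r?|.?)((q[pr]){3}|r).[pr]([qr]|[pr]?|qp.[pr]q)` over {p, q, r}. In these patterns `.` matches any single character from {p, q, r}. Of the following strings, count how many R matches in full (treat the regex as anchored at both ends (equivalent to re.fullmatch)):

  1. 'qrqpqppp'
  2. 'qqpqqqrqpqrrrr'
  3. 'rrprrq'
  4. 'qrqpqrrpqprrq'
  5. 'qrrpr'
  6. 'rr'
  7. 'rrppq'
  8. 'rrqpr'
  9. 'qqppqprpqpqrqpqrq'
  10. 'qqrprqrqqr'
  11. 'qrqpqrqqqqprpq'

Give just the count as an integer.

1. 'qrqpqppp' → match
2 → match
3. 'rrprrq' → no match
4 → match
5. 'qrrpr' → match
6. 'rr' → no match
7. 'rrppq' → match
8. 'rrqpr' → match
9 → no match
10. 'qqrprqrqqr' → no match
11 → no match
Total matched: 6

6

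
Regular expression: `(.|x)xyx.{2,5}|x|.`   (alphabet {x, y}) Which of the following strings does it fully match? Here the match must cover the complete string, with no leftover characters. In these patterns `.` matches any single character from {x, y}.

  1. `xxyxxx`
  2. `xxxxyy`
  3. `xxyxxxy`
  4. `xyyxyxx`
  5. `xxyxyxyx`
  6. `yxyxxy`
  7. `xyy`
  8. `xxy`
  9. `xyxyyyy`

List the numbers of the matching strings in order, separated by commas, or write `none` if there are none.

1, 3, 5, 6

1 → match
2 → no match
3 → match
4 → no match
5 → match
6 → match
7 → no match
8 → no match
9 → no match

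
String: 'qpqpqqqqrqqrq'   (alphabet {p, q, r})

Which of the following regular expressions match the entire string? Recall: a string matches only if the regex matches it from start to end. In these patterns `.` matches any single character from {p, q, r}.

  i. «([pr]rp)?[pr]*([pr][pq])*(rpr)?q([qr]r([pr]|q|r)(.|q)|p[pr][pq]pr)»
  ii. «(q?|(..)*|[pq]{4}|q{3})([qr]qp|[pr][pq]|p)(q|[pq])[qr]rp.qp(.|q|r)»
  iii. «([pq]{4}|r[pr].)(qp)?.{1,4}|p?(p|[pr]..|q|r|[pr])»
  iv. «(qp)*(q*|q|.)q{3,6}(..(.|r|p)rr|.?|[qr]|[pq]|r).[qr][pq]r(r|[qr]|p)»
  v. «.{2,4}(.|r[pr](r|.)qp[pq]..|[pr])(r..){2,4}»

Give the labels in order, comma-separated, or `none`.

iv

i → no match
ii → no match
iii → no match
iv → match
v → no match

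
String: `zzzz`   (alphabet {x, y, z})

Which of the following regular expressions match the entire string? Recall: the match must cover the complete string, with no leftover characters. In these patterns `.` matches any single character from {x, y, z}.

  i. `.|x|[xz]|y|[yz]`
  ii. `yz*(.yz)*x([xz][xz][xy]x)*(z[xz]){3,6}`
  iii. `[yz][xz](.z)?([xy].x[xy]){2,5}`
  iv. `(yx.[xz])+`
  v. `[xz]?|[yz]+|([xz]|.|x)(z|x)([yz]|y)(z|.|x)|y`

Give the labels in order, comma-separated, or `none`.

v

i → no match
ii → no match — must start with `y`
iii → no match
iv → no match — must start with `yx`
v → match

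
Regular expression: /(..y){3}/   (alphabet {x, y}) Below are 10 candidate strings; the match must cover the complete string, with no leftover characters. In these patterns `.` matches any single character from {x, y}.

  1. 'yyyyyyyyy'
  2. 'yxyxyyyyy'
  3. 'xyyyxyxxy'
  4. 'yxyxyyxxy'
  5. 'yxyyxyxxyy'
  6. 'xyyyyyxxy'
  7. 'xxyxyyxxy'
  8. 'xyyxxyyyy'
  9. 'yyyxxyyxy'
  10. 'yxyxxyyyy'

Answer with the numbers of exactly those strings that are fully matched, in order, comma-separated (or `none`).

1 → match
2 → match
3 → match
4 → match
5 → no match
6 → match
7 → match
8 → match
9 → match
10 → match

1, 2, 3, 4, 6, 7, 8, 9, 10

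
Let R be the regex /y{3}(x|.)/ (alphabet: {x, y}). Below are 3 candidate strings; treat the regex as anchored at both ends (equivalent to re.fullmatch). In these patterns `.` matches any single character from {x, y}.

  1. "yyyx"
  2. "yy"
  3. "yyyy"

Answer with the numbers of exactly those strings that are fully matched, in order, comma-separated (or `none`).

1, 3

1. "yyyx" → match
2. "yy" → no match
3. "yyyy" → match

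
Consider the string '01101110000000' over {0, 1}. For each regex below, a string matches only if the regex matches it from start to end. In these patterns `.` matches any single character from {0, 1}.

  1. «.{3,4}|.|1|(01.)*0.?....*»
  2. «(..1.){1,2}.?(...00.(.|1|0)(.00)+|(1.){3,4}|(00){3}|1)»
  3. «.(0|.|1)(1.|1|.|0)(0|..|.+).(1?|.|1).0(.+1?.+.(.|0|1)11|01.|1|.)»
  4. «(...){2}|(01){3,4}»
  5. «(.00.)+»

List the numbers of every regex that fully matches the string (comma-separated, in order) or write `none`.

1 → match
2 → match
3 → match
4 → no match
5 → no match

1, 2, 3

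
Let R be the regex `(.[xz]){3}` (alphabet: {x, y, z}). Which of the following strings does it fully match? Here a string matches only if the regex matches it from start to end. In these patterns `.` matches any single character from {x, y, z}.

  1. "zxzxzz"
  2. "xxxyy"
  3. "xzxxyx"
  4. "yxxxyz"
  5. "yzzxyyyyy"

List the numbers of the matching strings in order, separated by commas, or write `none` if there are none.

1 → match
2 → no match
3 → match
4 → match
5 → no match

1, 3, 4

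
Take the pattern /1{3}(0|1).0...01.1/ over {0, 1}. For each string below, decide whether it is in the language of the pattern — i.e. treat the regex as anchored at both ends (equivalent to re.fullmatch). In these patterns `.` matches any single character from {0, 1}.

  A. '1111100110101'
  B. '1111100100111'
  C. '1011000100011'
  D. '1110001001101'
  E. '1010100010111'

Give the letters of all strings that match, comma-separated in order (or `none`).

A → match
B → match
C → no match
D → no match
E → no match

A, B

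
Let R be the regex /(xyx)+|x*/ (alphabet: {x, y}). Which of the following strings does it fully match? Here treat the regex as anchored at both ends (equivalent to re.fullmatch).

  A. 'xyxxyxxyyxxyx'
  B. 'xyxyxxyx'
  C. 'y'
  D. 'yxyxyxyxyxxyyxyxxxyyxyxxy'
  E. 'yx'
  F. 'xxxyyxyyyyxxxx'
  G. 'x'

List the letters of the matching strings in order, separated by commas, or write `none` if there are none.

G

A → no match
B → no match
C → no match
D → no match
E → no match
F → no match
G → match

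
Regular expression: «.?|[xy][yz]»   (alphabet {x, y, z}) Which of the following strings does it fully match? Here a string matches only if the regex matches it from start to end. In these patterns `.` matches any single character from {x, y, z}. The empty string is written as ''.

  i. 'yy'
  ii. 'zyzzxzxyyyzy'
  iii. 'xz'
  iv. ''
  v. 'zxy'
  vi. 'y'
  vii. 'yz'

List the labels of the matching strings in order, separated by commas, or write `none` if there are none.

i → match
ii → no match
iii → match
iv → match
v → no match
vi → match
vii → match

i, iii, iv, vi, vii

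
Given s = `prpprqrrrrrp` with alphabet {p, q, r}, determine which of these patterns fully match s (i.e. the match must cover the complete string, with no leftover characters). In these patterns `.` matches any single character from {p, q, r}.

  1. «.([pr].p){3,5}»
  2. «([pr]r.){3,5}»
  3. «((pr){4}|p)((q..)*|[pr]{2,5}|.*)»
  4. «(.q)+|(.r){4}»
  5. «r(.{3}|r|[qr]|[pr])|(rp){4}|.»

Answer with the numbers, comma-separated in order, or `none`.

1 → no match
2 → match
3 → match
4 → no match
5 → no match

2, 3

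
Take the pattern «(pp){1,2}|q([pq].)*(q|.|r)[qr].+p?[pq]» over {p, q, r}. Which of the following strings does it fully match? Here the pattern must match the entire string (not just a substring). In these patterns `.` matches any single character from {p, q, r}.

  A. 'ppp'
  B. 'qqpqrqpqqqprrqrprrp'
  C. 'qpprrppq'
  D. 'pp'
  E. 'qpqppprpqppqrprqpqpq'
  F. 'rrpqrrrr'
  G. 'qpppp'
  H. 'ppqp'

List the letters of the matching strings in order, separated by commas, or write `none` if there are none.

B, C, D, E

A. 'ppp' → no match
B → match
C. 'qpprrppq' → match
D. 'pp' → match
E → match
F. 'rrpqrrrr' → no match
G. 'qpppp' → no match
H. 'ppqp' → no match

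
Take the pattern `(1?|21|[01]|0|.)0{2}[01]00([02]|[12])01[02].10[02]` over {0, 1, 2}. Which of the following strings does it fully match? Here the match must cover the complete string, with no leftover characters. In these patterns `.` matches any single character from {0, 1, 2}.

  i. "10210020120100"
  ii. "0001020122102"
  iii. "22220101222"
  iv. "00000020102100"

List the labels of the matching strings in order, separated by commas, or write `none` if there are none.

iv

i → no match
ii → no match
iii. "22220101222" → no match
iv → match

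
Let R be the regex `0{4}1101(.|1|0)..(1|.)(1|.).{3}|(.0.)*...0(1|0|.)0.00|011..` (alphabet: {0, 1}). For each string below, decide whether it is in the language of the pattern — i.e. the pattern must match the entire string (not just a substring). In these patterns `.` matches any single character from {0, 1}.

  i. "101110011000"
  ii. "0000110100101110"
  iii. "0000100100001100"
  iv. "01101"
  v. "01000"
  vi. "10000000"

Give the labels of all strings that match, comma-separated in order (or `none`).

ii, iv

i. "101110011000" → no match
ii → match
iii → no match
iv. "01101" → match
v. "01000" → no match
vi. "10000000" → no match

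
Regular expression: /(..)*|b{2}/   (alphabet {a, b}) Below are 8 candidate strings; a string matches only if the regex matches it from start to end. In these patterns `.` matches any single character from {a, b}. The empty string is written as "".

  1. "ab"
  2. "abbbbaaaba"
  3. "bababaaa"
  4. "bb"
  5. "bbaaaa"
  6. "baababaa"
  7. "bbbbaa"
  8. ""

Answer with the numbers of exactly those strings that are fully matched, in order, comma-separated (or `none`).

1, 2, 3, 4, 5, 6, 7, 8

1 → match
2 → match
3 → match
4 → match
5 → match
6 → match
7 → match
8 → match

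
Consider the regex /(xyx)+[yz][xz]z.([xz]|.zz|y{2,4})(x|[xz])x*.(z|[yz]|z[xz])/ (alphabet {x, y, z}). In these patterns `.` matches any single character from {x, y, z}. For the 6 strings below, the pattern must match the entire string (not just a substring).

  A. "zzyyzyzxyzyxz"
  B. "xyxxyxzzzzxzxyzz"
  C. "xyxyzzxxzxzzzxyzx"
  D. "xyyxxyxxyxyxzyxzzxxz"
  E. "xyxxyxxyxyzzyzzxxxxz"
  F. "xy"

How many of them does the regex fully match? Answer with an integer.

A → no match — must start with "xyx"
B → match
C → no match
D → no match — must start with "xyx"
E → match
F → no match — must start with "xyx"
Total matched: 2

2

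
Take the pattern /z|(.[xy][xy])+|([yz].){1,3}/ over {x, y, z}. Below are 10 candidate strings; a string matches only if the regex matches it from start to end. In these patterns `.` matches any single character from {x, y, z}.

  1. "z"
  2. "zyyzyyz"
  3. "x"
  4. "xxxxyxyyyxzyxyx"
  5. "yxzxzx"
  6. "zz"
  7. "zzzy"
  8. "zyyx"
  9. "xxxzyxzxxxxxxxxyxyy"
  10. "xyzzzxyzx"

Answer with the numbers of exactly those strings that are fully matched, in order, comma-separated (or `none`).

1, 5, 6, 7, 8

1 → match
2 → no match
3 → no match
4 → no match
5 → match
6 → match
7 → match
8 → match
9 → no match
10 → no match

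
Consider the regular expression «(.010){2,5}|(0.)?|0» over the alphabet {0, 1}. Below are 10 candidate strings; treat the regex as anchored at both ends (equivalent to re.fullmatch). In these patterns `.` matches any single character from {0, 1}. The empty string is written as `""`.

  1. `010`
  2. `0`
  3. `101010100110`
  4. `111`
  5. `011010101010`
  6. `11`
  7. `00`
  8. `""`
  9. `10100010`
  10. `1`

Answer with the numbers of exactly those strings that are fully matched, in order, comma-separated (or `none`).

1 → no match
2 → match
3 → no match
4 → no match
5 → no match
6 → no match
7 → match
8 → match
9 → match
10 → no match

2, 7, 8, 9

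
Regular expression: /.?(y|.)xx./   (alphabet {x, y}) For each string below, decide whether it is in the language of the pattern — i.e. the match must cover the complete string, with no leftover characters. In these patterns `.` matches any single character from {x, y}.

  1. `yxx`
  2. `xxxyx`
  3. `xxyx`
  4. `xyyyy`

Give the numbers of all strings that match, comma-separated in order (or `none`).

none

1. `yxx` → no match
2. `xxxyx` → no match
3. `xxyx` → no match
4. `xyyyy` → no match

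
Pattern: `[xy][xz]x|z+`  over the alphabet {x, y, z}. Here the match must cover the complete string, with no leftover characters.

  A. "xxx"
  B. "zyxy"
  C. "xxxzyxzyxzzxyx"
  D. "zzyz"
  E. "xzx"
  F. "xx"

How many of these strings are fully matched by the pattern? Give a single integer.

A → match
B → no match
C → no match
D → no match
E → match
F → no match
Total matched: 2

2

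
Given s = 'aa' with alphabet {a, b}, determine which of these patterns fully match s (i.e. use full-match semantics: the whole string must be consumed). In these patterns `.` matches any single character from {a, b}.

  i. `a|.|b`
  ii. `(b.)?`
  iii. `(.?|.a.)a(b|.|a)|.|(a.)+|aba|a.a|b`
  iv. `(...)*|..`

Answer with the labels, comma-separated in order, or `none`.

iii, iv

i → no match
ii → no match
iii → match
iv → match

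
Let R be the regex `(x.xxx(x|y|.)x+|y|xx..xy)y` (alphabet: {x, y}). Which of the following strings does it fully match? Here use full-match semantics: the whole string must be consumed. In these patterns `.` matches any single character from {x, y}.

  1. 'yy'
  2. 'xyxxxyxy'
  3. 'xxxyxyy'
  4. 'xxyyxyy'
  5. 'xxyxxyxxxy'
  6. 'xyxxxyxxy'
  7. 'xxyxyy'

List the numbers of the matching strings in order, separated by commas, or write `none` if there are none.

1 → match
2 → match
3 → match
4 → match
5 → no match
6 → match
7 → no match

1, 2, 3, 4, 6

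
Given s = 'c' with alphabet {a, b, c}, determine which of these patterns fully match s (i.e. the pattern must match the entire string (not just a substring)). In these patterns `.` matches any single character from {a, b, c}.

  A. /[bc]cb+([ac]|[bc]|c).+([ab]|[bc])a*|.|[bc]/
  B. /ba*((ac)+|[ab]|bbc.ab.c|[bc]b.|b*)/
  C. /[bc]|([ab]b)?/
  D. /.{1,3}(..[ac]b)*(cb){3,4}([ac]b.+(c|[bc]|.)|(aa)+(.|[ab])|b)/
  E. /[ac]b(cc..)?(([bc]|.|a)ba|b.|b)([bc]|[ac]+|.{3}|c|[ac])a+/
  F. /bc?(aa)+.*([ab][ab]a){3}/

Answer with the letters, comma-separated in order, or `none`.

A, C

A → match
B → no match — must start with 'b'
C → match
D → no match
E → no match — must end with 'a'
F → no match — must start with 'b'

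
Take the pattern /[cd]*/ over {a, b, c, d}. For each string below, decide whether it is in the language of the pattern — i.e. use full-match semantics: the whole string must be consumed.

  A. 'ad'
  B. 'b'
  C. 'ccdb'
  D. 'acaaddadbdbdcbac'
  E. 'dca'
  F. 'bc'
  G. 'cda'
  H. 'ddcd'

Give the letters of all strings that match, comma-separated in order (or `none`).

A → no match
B → no match
C → no match
D → no match
E → no match
F → no match
G → no match
H → match

H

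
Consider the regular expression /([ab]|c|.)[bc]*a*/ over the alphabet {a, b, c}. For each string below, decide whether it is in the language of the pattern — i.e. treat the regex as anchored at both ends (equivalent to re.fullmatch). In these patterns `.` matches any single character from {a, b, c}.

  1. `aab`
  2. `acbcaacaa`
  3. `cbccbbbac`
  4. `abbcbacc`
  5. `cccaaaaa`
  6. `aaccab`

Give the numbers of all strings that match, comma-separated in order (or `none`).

5

1 → no match
2 → no match
3 → no match
4 → no match
5 → match
6 → no match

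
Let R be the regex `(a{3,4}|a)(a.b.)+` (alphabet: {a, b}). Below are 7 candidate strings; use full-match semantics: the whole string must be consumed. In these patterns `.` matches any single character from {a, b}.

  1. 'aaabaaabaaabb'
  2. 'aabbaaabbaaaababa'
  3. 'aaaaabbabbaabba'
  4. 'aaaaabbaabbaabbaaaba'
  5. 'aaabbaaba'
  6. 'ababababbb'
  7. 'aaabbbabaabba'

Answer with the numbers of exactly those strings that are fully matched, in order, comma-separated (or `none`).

1 → match
2 → no match
3 → match
4 → match
5 → match
6 → no match
7 → no match

1, 3, 4, 5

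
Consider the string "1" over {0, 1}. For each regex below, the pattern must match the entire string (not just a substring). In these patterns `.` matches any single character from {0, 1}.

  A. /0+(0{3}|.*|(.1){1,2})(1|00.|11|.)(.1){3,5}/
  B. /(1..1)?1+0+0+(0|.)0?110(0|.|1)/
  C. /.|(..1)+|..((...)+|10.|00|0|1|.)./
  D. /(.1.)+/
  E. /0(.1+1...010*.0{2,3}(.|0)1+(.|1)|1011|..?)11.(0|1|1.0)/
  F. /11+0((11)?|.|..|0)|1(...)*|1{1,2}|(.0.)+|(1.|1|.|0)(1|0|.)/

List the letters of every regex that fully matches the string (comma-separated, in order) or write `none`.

C, F

A → no match — must start with "0"
B → no match
C → match
D → no match
E → no match — must start with "0"
F → match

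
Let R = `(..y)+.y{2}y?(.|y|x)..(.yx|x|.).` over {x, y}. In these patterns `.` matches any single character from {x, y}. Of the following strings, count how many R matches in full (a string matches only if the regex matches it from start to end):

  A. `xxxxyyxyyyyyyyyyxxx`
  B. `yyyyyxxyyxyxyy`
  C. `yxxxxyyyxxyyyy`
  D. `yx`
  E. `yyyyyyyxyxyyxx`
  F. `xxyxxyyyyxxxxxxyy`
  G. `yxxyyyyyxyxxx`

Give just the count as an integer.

1

A → no match
B → no match
C → no match
D. `yx` → no match
E → match
F → no match
G → no match
Total matched: 1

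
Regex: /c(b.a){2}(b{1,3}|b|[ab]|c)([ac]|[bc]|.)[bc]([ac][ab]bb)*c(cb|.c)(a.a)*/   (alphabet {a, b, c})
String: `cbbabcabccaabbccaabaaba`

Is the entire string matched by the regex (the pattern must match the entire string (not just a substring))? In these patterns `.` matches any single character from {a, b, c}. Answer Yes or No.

No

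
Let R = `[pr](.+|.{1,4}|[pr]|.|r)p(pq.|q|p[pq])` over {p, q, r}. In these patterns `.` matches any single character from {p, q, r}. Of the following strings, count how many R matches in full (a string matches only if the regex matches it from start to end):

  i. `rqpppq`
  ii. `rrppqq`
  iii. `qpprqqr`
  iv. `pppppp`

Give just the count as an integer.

i → match
ii → match
iii → no match
iv → match
Total matched: 3

3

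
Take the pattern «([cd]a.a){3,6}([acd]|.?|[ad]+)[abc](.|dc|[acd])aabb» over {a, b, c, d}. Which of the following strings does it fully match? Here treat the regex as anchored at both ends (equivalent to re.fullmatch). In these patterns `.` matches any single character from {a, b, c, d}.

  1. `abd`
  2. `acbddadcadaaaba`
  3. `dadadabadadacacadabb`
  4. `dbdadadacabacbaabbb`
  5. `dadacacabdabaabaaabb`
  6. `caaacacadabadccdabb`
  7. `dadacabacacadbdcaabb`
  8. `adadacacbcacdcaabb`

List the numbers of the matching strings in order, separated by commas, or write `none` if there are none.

7

1. `abd` → no match — must end with `aabb`
2 → no match — must end with `aabb`
3 → no match — must end with `aabb`
4 → no match — must end with `aabb`
5 → no match
6 → no match — must end with `aabb`
7 → match
8 → no match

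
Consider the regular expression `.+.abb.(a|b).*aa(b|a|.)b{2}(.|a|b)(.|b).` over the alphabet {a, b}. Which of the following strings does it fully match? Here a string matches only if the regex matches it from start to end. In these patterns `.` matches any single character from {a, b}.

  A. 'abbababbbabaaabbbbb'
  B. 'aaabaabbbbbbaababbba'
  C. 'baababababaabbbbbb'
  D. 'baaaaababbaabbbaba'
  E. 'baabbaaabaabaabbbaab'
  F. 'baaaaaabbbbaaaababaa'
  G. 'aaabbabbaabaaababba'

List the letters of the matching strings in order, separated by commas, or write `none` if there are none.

A, E

A → match
B → no match
C → no match
D → no match
E → match
F → no match
G → no match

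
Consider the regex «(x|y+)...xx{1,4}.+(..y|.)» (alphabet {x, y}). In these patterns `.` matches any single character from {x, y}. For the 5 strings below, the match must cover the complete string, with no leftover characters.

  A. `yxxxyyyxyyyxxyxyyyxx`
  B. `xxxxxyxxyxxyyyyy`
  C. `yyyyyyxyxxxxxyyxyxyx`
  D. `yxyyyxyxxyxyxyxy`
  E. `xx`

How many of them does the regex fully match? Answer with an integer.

A → no match
B → no match
C → match
D → no match
E → no match
Total matched: 1

1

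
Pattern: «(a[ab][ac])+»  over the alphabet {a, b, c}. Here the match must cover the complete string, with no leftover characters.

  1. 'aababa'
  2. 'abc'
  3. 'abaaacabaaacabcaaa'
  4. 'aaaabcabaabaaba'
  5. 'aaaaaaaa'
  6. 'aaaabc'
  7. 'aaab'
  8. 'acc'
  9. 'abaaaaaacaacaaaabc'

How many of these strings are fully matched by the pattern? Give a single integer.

1 → no match
2 → match
3 → match
4 → match
5 → no match
6 → match
7 → no match
8 → no match
9 → match
Total matched: 5

5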